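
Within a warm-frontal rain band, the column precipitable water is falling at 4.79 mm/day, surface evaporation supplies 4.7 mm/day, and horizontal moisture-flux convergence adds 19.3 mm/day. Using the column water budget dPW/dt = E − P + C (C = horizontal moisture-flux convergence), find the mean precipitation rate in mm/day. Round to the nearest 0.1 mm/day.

dPW/dt = -4.79 mm/day.
P = E + C − dPW/dt = 4.7 + (19.3) − (-4.79) = 28.8 mm/day.

P ≈ 28.8 mm/day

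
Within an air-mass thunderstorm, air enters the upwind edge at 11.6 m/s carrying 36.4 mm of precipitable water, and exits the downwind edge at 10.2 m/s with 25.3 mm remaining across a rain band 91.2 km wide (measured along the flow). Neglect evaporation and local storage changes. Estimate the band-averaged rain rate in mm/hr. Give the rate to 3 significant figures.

Column moisture flux per unit crosswind length is F = V × PW.
Inflow: F_in = 11.6 × 36.4 = 422.24 mm·m/s
Outflow: F_out = 10.2 × 25.3 = 258.06 mm·m/s
Steady-state rate R = (F_in − F_out)/L = (422.24 − 258.06) / 91200 m = 1.800e-03 mm/s.
R = 1.800e-03 × 3600 = 6.48 mm/hr.

R ≈ 6.48 mm/hr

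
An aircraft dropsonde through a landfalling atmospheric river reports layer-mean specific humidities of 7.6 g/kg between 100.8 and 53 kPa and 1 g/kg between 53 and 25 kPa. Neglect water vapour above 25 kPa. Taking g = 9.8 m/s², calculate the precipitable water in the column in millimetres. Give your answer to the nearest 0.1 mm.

Precipitable water is the column-integrated vapour mass per unit area: PW = (1/g) Σ q̄ Δp, with q in kg/kg and Δp in Pa (1 kg/m² of water = 1 mm).
Layer 100.8–53 kPa: Δp = 478 hPa = 47800 Pa, q̄ = 0.0076 kg/kg → 0.0076 × 47800 / 9.8 = 37.07 mm
Layer 53–25 kPa: Δp = 280 hPa = 28000 Pa, q̄ = 0.001 kg/kg → 0.001 × 28000 / 9.8 = 2.86 mm
PW = 37.07 + 2.86 = 39.93 ≈ 39.9 mm.

PW ≈ 39.9 mm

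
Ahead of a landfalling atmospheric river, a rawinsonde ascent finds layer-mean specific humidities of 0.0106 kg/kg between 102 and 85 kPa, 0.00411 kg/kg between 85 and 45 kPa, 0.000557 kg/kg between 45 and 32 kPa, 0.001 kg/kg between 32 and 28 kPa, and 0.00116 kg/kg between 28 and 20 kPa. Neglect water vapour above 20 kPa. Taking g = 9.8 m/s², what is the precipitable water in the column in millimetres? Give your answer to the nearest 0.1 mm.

PW ≈ 37.3 mm

Precipitable water is the column-integrated vapour mass per unit area: PW = (1/g) Σ q̄ Δp, with q in kg/kg and Δp in Pa (1 kg/m² of water = 1 mm).
Layer 102–85 kPa: Δp = 170 hPa = 17000 Pa, q̄ = 0.0106 kg/kg → 0.0106 × 17000 / 9.8 = 18.39 mm
Layer 85–45 kPa: Δp = 400 hPa = 40000 Pa, q̄ = 0.00411 kg/kg → 0.00411 × 40000 / 9.8 = 16.78 mm
Layer 45–32 kPa: Δp = 130 hPa = 13000 Pa, q̄ = 0.000557 kg/kg → 0.000557 × 13000 / 9.8 = 0.74 mm
Layer 32–28 kPa: Δp = 40 hPa = 4000 Pa, q̄ = 0.001 kg/kg → 0.001 × 4000 / 9.8 = 0.41 mm
Layer 28–20 kPa: Δp = 80 hPa = 8000 Pa, q̄ = 0.00116 kg/kg → 0.00116 × 8000 / 9.8 = 0.95 mm
PW = 18.39 + 16.78 + 0.74 + 0.41 + 0.95 = 37.27 ≈ 37.3 mm.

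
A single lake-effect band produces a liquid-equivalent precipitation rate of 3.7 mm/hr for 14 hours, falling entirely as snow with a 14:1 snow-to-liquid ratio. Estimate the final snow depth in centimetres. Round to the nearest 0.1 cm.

snow depth ≈ 72.5 cm

Liquid-equivalent depth = 3.7 × 14 = 51.8 mm.
Snow depth = 51.8 mm × 14 = 725.2 mm = 72.5 cm.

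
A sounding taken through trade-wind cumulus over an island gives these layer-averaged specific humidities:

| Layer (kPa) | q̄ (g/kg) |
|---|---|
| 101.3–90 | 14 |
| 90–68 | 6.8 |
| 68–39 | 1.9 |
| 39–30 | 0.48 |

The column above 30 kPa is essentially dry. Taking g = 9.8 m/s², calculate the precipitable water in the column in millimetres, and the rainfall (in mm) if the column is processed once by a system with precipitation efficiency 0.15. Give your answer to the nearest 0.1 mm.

Precipitable water is the column-integrated vapour mass per unit area: PW = (1/g) Σ q̄ Δp, with q in kg/kg and Δp in Pa (1 kg/m² of water = 1 mm).
Layer 101.3–90 kPa: Δp = 113 hPa = 11300 Pa, q̄ = 0.014 kg/kg → 0.014 × 11300 / 9.8 = 16.14 mm
Layer 90–68 kPa: Δp = 220 hPa = 22000 Pa, q̄ = 0.0068 kg/kg → 0.0068 × 22000 / 9.8 = 15.27 mm
Layer 68–39 kPa: Δp = 290 hPa = 29000 Pa, q̄ = 0.0019 kg/kg → 0.0019 × 29000 / 9.8 = 5.62 mm
Layer 39–30 kPa: Δp = 90 hPa = 9000 Pa, q̄ = 0.00048 kg/kg → 0.00048 × 9000 / 9.8 = 0.44 mm
PW = 16.14 + 15.27 + 5.62 + 0.44 = 37.47 ≈ 37.5 mm.
Rainfall = ε × PW = 0.15 × 37.5 = 5.6 mm.

PW ≈ 37.5 mm; rainfall ≈ 5.6 mm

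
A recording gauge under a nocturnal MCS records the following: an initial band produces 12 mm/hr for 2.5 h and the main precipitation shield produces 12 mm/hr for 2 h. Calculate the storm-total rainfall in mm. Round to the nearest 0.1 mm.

total ≈ 54.0 mm

Total = Σ Rᵢ Δtᵢ = 12 × 2.5 + 12 × 2
      = 30 + 24 = 54.0 mm.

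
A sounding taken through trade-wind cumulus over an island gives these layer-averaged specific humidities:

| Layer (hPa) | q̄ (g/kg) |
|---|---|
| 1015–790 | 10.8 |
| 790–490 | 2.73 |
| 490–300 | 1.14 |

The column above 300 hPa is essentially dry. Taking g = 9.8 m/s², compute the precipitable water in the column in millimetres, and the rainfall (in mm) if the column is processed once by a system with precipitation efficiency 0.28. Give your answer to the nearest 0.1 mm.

PW ≈ 35.4 mm; rainfall ≈ 9.9 mm

Precipitable water is the column-integrated vapour mass per unit area: PW = (1/g) Σ q̄ Δp, with q in kg/kg and Δp in Pa (1 kg/m² of water = 1 mm).
Layer 1015–790 hPa: Δp = 225 hPa = 22500 Pa, q̄ = 0.0108 kg/kg → 0.0108 × 22500 / 9.8 = 24.80 mm
Layer 790–490 hPa: Δp = 300 hPa = 30000 Pa, q̄ = 0.00273 kg/kg → 0.00273 × 30000 / 9.8 = 8.36 mm
Layer 490–300 hPa: Δp = 190 hPa = 19000 Pa, q̄ = 0.00114 kg/kg → 0.00114 × 19000 / 9.8 = 2.21 mm
PW = 24.80 + 8.36 + 2.21 = 35.37 ≈ 35.4 mm.
Rainfall = ε × PW = 0.28 × 35.4 = 9.9 mm.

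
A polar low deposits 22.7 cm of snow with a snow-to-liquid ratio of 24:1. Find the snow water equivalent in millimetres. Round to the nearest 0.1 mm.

SWE = snow depth / ratio = 22.7 cm / 24 = 0.946 cm = 9.5 mm.

SWE ≈ 9.5 mm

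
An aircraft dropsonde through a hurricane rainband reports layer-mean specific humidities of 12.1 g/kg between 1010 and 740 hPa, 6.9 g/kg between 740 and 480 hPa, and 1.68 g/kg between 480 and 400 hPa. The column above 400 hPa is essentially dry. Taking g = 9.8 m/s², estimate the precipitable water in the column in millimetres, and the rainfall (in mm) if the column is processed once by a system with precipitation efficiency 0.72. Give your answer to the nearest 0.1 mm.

Precipitable water is the column-integrated vapour mass per unit area: PW = (1/g) Σ q̄ Δp, with q in kg/kg and Δp in Pa (1 kg/m² of water = 1 mm).
Layer 1010–740 hPa: Δp = 270 hPa = 27000 Pa, q̄ = 0.0121 kg/kg → 0.0121 × 27000 / 9.8 = 33.34 mm
Layer 740–480 hPa: Δp = 260 hPa = 26000 Pa, q̄ = 0.0069 kg/kg → 0.0069 × 26000 / 9.8 = 18.31 mm
Layer 480–400 hPa: Δp = 80 hPa = 8000 Pa, q̄ = 0.00168 kg/kg → 0.00168 × 8000 / 9.8 = 1.37 mm
PW = 33.34 + 18.31 + 1.37 = 53.02 ≈ 53.0 mm.
Rainfall = ε × PW = 0.72 × 53.0 = 38.2 mm.

PW ≈ 53.0 mm; rainfall ≈ 38.2 mm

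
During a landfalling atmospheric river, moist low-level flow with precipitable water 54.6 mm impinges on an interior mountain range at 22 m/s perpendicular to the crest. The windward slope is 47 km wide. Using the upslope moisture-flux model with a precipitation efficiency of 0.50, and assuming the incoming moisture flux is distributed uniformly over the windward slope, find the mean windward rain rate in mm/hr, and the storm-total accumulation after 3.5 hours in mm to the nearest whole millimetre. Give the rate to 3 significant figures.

R ≈ 46.0 mm/hr; total ≈ 161 mm

Incoming column moisture flux per unit ridge length: F = V × PW = 22 × 54.6 = 1201.2 mm·m/s.
Spread over the 47 km slope with efficiency ε = 0.50: R = ε·F/W = 0.50 × 1201.2 / 47000 m = 1.278e-02 mm/s.
R = 1.278e-02 × 3600 = 46.0 mm/hr.
Over 3.5 h: total = 46.0 × 3.5 = 161 mm.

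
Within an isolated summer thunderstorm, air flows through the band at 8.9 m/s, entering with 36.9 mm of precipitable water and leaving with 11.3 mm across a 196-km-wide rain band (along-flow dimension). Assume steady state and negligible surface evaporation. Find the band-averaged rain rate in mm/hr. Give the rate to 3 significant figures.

Column moisture flux per unit crosswind length is F = V × PW.
Inflow: F_in = 8.9 × 36.9 = 328.41 mm·m/s
Outflow: F_out = 8.9 × 11.3 = 100.57 mm·m/s
Steady-state rate R = (F_in − F_out)/L = (328.41 − 100.57) / 196000 m = 1.162e-03 mm/s.
R = 1.162e-03 × 3600 = 4.18 mm/hr.

R ≈ 4.18 mm/hr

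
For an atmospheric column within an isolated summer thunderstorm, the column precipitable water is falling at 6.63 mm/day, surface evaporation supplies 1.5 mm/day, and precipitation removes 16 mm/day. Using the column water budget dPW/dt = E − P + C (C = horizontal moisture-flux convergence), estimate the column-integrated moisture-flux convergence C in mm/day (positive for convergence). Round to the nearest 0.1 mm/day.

C ≈ 7.9 mm/day

dPW/dt = -6.63 mm/day.
C = dPW/dt − E + P = (-6.63) − 1.5 + 16 = 7.9 mm/day.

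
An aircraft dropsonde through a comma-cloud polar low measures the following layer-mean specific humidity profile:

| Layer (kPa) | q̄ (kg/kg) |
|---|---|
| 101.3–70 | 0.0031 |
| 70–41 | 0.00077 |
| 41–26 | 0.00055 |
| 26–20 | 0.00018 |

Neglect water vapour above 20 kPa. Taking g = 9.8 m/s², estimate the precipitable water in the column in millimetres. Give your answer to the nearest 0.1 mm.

Precipitable water is the column-integrated vapour mass per unit area: PW = (1/g) Σ q̄ Δp, with q in kg/kg and Δp in Pa (1 kg/m² of water = 1 mm).
Layer 101.3–70 kPa: Δp = 313 hPa = 31300 Pa, q̄ = 0.0031 kg/kg → 0.0031 × 31300 / 9.8 = 9.90 mm
Layer 70–41 kPa: Δp = 290 hPa = 29000 Pa, q̄ = 0.00077 kg/kg → 0.00077 × 29000 / 9.8 = 2.28 mm
Layer 41–26 kPa: Δp = 150 hPa = 15000 Pa, q̄ = 0.00055 kg/kg → 0.00055 × 15000 / 9.8 = 0.84 mm
Layer 26–20 kPa: Δp = 60 hPa = 6000 Pa, q̄ = 0.00018 kg/kg → 0.00018 × 6000 / 9.8 = 0.11 mm
PW = 9.90 + 2.28 + 0.84 + 0.11 = 13.13 ≈ 13.1 mm.

PW ≈ 13.1 mm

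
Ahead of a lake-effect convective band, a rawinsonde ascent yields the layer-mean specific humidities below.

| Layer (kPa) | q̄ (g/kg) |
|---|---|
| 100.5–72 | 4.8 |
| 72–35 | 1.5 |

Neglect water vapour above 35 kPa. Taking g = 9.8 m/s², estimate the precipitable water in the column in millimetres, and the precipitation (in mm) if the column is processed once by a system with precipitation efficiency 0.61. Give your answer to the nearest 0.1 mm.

PW ≈ 19.6 mm; precipitation ≈ 12.0 mm

Precipitable water is the column-integrated vapour mass per unit area: PW = (1/g) Σ q̄ Δp, with q in kg/kg and Δp in Pa (1 kg/m² of water = 1 mm).
Layer 100.5–72 kPa: Δp = 285 hPa = 28500 Pa, q̄ = 0.0048 kg/kg → 0.0048 × 28500 / 9.8 = 13.96 mm
Layer 72–35 kPa: Δp = 370 hPa = 37000 Pa, q̄ = 0.0015 kg/kg → 0.0015 × 37000 / 9.8 = 5.66 mm
PW = 13.96 + 5.66 = 19.62 ≈ 19.6 mm.
Precipitation = ε × PW = 0.61 × 19.6 = 12.0 mm.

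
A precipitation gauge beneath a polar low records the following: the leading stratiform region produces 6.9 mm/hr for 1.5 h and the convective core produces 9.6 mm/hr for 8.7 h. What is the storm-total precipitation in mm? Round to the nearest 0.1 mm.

Total = Σ Rᵢ Δtᵢ = 6.9 × 1.5 + 9.6 × 8.7
      = 10.35 + 83.52 = 93.9 mm.

total ≈ 93.9 mm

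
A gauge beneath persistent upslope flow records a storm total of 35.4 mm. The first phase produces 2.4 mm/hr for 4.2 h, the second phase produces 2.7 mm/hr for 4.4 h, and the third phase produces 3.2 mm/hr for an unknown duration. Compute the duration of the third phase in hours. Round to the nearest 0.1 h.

Known phases: 2.4 × 4.2 + 2.7 × 4.4 = 10.08 + 11.88 = 21.96 mm.
Remaining depth = 35.4 − 21.96 = 13.44 mm.
Duration = 13.44 / 3.2 = 4.2 h.

duration ≈ 4.2 h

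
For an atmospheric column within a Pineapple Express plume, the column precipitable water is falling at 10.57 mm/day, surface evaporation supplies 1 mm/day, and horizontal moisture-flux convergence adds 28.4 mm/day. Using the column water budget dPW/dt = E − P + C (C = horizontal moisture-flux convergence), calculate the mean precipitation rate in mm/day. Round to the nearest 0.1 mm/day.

dPW/dt = -10.57 mm/day.
P = E + C − dPW/dt = 1 + (28.4) − (-10.57) = 40.0 mm/day.

P ≈ 40.0 mm/day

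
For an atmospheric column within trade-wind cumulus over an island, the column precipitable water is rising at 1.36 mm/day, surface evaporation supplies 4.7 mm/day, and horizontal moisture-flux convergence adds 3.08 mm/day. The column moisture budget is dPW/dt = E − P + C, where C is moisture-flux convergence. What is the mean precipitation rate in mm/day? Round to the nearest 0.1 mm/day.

dPW/dt = +1.36 mm/day.
P = E + C − dPW/dt = 4.7 + (3.08) − (+1.36) = 6.4 mm/day.

P ≈ 6.4 mm/day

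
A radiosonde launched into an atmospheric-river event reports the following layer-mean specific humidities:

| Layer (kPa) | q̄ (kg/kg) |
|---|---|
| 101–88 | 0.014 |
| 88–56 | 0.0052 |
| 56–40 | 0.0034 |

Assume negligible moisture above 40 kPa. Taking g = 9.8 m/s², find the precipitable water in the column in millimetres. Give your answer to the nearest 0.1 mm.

Precipitable water is the column-integrated vapour mass per unit area: PW = (1/g) Σ q̄ Δp, with q in kg/kg and Δp in Pa (1 kg/m² of water = 1 mm).
Layer 101–88 kPa: Δp = 130 hPa = 13000 Pa, q̄ = 0.014 kg/kg → 0.014 × 13000 / 9.8 = 18.57 mm
Layer 88–56 kPa: Δp = 320 hPa = 32000 Pa, q̄ = 0.0052 kg/kg → 0.0052 × 32000 / 9.8 = 16.98 mm
Layer 56–40 kPa: Δp = 160 hPa = 16000 Pa, q̄ = 0.0034 kg/kg → 0.0034 × 16000 / 9.8 = 5.55 mm
PW = 18.57 + 16.98 + 5.55 = 41.10 ≈ 41.1 mm.

PW ≈ 41.1 mm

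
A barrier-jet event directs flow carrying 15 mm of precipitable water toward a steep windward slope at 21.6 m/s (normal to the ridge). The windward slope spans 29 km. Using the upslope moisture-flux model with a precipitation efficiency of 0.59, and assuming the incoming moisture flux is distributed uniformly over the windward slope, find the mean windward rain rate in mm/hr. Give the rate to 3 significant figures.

R ≈ 23.7 mm/hr

Incoming column moisture flux per unit ridge length: F = V × PW = 21.6 × 15 = 324 mm·m/s.
Spread over the 29 km slope with efficiency ε = 0.59: R = ε·F/W = 0.59 × 324 / 29000 m = 6.592e-03 mm/s.
R = 6.592e-03 × 3600 = 23.7 mm/hr.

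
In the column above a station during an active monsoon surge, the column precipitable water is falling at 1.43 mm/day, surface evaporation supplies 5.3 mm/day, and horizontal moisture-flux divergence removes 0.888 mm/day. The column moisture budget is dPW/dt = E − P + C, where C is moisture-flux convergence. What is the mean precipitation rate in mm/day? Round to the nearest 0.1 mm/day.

P ≈ 5.8 mm/day

dPW/dt = -1.43 mm/day.
P = E + C − dPW/dt = 5.3 + (-0.888) − (-1.43) = 5.8 mm/day.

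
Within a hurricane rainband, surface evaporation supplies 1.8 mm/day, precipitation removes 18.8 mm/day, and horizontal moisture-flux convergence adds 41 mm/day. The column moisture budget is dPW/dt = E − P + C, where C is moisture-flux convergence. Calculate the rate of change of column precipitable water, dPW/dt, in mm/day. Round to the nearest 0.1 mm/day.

dPW/dt ≈ 24.0 mm/day

dPW/dt = E − P + C = 1.8 − 18.8 + (41) = 24.0 mm/day.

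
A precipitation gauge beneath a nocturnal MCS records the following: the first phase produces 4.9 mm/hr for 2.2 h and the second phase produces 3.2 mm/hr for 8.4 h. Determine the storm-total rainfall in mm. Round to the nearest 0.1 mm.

total ≈ 37.7 mm

Total = Σ Rᵢ Δtᵢ = 4.9 × 2.2 + 3.2 × 8.4
      = 10.78 + 26.88 = 37.7 mm.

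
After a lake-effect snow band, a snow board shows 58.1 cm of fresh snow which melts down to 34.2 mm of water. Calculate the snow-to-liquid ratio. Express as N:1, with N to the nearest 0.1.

ratio ≈ 17.0

Ratio = snow depth / SWE = 581 mm / 34.2 mm = 17.0, i.e. 17.0:1.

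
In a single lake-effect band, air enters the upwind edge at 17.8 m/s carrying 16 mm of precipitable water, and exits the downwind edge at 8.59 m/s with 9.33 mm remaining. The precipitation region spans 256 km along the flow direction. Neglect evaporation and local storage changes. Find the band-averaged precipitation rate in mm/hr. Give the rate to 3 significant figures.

R ≈ 2.88 mm/hr

Column moisture flux per unit crosswind length is F = V × PW.
Inflow: F_in = 17.8 × 16 = 284.8 mm·m/s
Outflow: F_out = 8.59 × 9.33 = 80.1447 mm·m/s
Steady-state rate R = (F_in − F_out)/L = (284.8 − 80.1447) / 256000 m = 7.994e-04 mm/s.
R = 7.994e-04 × 3600 = 2.88 mm/hr.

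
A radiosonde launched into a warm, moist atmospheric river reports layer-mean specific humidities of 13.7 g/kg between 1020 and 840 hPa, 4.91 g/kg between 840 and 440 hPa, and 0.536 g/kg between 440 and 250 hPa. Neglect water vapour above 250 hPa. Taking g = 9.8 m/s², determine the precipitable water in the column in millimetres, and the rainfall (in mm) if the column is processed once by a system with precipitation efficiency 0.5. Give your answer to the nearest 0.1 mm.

PW ≈ 46.2 mm; rainfall ≈ 23.1 mm

Precipitable water is the column-integrated vapour mass per unit area: PW = (1/g) Σ q̄ Δp, with q in kg/kg and Δp in Pa (1 kg/m² of water = 1 mm).
Layer 1020–840 hPa: Δp = 180 hPa = 18000 Pa, q̄ = 0.0137 kg/kg → 0.0137 × 18000 / 9.8 = 25.16 mm
Layer 840–440 hPa: Δp = 400 hPa = 40000 Pa, q̄ = 0.00491 kg/kg → 0.00491 × 40000 / 9.8 = 20.04 mm
Layer 440–250 hPa: Δp = 190 hPa = 19000 Pa, q̄ = 0.000536 kg/kg → 0.000536 × 19000 / 9.8 = 1.04 mm
PW = 25.16 + 20.04 + 1.04 = 46.24 ≈ 46.2 mm.
Rainfall = ε × PW = 0.5 × 46.2 = 23.1 mm.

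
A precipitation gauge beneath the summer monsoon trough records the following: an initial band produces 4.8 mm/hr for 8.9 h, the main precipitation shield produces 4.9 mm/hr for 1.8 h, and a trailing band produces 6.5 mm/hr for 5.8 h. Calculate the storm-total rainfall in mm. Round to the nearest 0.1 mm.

total ≈ 89.2 mm

Total = Σ Rᵢ Δtᵢ = 4.8 × 8.9 + 4.9 × 1.8 + 6.5 × 5.8
      = 42.72 + 8.82 + 37.7 = 89.2 mm.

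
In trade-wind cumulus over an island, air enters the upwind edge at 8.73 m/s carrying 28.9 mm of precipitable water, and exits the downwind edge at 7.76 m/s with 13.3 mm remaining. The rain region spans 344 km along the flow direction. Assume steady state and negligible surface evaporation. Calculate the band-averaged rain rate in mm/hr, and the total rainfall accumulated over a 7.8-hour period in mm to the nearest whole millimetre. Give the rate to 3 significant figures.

Column moisture flux per unit crosswind length is F = V × PW.
Inflow: F_in = 8.73 × 28.9 = 252.297 mm·m/s
Outflow: F_out = 7.76 × 13.3 = 103.208 mm·m/s
Steady-state rate R = (F_in − F_out)/L = (252.297 − 103.208) / 344000 m = 4.334e-04 mm/s.
R = 4.334e-04 × 3600 = 1.56 mm/hr.
Over 7.8 h: total = 1.56 × 7.8 = 12.168 ≈ 12 mm.

R ≈ 1.56 mm/hr; total ≈ 12 mm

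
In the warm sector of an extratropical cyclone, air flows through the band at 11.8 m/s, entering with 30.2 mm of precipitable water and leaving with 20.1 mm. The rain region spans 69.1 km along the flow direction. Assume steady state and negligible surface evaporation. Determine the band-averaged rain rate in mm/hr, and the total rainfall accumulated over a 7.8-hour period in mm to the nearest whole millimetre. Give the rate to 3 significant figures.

Column moisture flux per unit crosswind length is F = V × PW.
Inflow: F_in = 11.8 × 30.2 = 356.36 mm·m/s
Outflow: F_out = 11.8 × 20.1 = 237.18 mm·m/s
Steady-state rate R = (F_in − F_out)/L = (356.36 − 237.18) / 69100 m = 1.725e-03 mm/s.
R = 1.725e-03 × 3600 = 6.21 mm/hr.
Over 7.8 h: total = 6.21 × 7.8 = 48.438 ≈ 48 mm.

R ≈ 6.21 mm/hr; total ≈ 48 mm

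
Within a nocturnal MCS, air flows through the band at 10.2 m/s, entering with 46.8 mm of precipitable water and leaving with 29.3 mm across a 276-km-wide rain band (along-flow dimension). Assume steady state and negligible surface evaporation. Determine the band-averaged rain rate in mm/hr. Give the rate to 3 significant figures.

Column moisture flux per unit crosswind length is F = V × PW.
Inflow: F_in = 10.2 × 46.8 = 477.36 mm·m/s
Outflow: F_out = 10.2 × 29.3 = 298.86 mm·m/s
Steady-state rate R = (F_in − F_out)/L = (477.36 − 298.86) / 276000 m = 6.467e-04 mm/s.
R = 6.467e-04 × 3600 = 2.33 mm/hr.

R ≈ 2.33 mm/hr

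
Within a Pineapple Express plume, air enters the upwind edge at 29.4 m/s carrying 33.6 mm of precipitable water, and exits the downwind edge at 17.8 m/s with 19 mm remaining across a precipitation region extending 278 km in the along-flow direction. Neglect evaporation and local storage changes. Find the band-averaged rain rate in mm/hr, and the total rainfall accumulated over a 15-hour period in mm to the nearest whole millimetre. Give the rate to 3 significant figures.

R ≈ 8.41 mm/hr; total ≈ 126 mm

Column moisture flux per unit crosswind length is F = V × PW.
Inflow: F_in = 29.4 × 33.6 = 987.84 mm·m/s
Outflow: F_out = 17.8 × 19 = 338.2 mm·m/s
Steady-state rate R = (F_in − F_out)/L = (987.84 − 338.2) / 278000 m = 2.337e-03 mm/s.
R = 2.337e-03 × 3600 = 8.41 mm/hr.
Over 15 h: total = 8.41 × 15 = 126.15 ≈ 126 mm.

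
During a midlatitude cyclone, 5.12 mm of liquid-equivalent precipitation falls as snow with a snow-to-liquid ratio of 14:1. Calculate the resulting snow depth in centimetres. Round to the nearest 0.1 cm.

Snow depth = liquid × ratio = 5.12 mm × 14 = 71.68 mm = 7.2 cm.

snow depth ≈ 7.2 cm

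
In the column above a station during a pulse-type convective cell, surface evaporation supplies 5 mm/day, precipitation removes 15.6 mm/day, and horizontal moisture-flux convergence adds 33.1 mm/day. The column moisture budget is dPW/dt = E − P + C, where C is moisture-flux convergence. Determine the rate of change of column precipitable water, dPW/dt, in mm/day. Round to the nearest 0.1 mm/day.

dPW/dt ≈ 22.5 mm/day

dPW/dt = E − P + C = 5 − 15.6 + (33.1) = 22.5 mm/day.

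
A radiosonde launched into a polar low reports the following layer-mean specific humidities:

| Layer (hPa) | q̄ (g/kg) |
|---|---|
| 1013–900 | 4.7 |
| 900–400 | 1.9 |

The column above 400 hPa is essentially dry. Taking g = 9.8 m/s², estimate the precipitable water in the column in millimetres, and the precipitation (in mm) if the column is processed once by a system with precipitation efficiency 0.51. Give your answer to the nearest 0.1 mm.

Precipitable water is the column-integrated vapour mass per unit area: PW = (1/g) Σ q̄ Δp, with q in kg/kg and Δp in Pa (1 kg/m² of water = 1 mm).
Layer 1013–900 hPa: Δp = 113 hPa = 11300 Pa, q̄ = 0.0047 kg/kg → 0.0047 × 11300 / 9.8 = 5.42 mm
Layer 900–400 hPa: Δp = 500 hPa = 50000 Pa, q̄ = 0.0019 kg/kg → 0.0019 × 50000 / 9.8 = 9.69 mm
PW = 5.42 + 9.69 = 15.11 ≈ 15.1 mm.
Precipitation = ε × PW = 0.51 × 15.1 = 7.7 mm.

PW ≈ 15.1 mm; precipitation ≈ 7.7 mm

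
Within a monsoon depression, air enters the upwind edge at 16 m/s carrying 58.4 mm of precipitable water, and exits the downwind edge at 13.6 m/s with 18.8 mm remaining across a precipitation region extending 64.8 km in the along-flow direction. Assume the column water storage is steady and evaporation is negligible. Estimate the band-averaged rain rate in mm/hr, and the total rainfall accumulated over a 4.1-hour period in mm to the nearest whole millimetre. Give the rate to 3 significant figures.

Column moisture flux per unit crosswind length is F = V × PW.
Inflow: F_in = 16 × 58.4 = 934.4 mm·m/s
Outflow: F_out = 13.6 × 18.8 = 255.68 mm·m/s
Steady-state rate R = (F_in − F_out)/L = (934.4 − 255.68) / 64800 m = 1.047e-02 mm/s.
R = 1.047e-02 × 3600 = 37.7 mm/hr.
Over 4.1 h: total = 37.7 × 4.1 = 154.57 ≈ 155 mm.

R ≈ 37.7 mm/hr; total ≈ 155 mm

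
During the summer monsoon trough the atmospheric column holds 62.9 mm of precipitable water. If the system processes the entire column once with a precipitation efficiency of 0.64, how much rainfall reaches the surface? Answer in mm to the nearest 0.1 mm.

Rainfall = ε × PW = 0.64 × 62.9 = 40.3 mm.

rainfall ≈ 40.3 mm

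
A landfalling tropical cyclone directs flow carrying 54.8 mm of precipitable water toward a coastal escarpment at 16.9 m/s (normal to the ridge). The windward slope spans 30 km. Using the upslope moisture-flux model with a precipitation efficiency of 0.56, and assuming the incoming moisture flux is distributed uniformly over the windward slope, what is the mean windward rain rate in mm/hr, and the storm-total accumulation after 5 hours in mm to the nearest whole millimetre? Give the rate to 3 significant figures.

Incoming column moisture flux per unit ridge length: F = V × PW = 16.9 × 54.8 = 926.12 mm·m/s.
Spread over the 30 km slope with efficiency ε = 0.56: R = ε·F/W = 0.56 × 926.12 / 30000 m = 1.729e-02 mm/s.
R = 1.729e-02 × 3600 = 62.2 mm/hr.
Over 5 h: total = 62.2 × 5 = 311 mm.

R ≈ 62.2 mm/hr; total ≈ 311 mm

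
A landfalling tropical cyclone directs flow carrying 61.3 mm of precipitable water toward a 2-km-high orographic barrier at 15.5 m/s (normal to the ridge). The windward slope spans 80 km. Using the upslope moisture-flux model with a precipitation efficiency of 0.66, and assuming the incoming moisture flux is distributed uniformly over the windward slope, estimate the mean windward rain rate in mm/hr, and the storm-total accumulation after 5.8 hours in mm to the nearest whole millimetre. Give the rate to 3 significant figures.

R ≈ 28.2 mm/hr; total ≈ 164 mm

Incoming column moisture flux per unit ridge length: F = V × PW = 15.5 × 61.3 = 950.15 mm·m/s.
Spread over the 80 km slope with efficiency ε = 0.66: R = ε·F/W = 0.66 × 950.15 / 80000 m = 7.839e-03 mm/s.
R = 7.839e-03 × 3600 = 28.2 mm/hr.
Over 5.8 h: total = 28.2 × 5.8 = 163.56 ≈ 164 mm.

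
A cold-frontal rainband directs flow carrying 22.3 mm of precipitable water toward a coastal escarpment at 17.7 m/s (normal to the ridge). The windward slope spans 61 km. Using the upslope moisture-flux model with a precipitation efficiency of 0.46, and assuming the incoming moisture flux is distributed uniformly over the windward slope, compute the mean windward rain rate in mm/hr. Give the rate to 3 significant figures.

R ≈ 10.7 mm/hr

Incoming column moisture flux per unit ridge length: F = V × PW = 17.7 × 22.3 = 394.71 mm·m/s.
Spread over the 61 km slope with efficiency ε = 0.46: R = ε·F/W = 0.46 × 394.71 / 61000 m = 2.977e-03 mm/s.
R = 2.977e-03 × 3600 = 10.7 mm/hr.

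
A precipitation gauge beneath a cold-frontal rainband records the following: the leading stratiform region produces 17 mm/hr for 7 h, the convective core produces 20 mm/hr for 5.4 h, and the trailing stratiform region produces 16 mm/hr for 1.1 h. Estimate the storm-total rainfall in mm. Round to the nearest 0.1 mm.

total ≈ 244.6 mm

Total = Σ Rᵢ Δtᵢ = 17 × 7 + 20 × 5.4 + 16 × 1.1
      = 119 + 108 + 17.6 = 244.6 mm.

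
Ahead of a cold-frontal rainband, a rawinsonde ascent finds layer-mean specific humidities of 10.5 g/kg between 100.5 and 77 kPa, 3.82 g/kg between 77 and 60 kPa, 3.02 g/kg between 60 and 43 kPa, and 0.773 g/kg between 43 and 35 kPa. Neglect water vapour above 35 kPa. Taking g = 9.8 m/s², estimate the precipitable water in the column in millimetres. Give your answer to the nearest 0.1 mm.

Precipitable water is the column-integrated vapour mass per unit area: PW = (1/g) Σ q̄ Δp, with q in kg/kg and Δp in Pa (1 kg/m² of water = 1 mm).
Layer 100.5–77 kPa: Δp = 235 hPa = 23500 Pa, q̄ = 0.0105 kg/kg → 0.0105 × 23500 / 9.8 = 25.18 mm
Layer 77–60 kPa: Δp = 170 hPa = 17000 Pa, q̄ = 0.00382 kg/kg → 0.00382 × 17000 / 9.8 = 6.63 mm
Layer 60–43 kPa: Δp = 170 hPa = 17000 Pa, q̄ = 0.00302 kg/kg → 0.00302 × 17000 / 9.8 = 5.24 mm
Layer 43–35 kPa: Δp = 80 hPa = 8000 Pa, q̄ = 0.000773 kg/kg → 0.000773 × 8000 / 9.8 = 0.63 mm
PW = 25.18 + 6.63 + 5.24 + 0.63 = 37.68 ≈ 37.7 mm.

PW ≈ 37.7 mm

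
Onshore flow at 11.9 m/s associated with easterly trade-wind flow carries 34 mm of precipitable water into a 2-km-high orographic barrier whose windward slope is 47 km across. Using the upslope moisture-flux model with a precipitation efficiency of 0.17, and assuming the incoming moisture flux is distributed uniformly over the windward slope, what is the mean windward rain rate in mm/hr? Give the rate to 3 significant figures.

Incoming column moisture flux per unit ridge length: F = V × PW = 11.9 × 34 = 404.6 mm·m/s.
Spread over the 47 km slope with efficiency ε = 0.17: R = ε·F/W = 0.17 × 404.6 / 47000 m = 1.463e-03 mm/s.
R = 1.463e-03 × 3600 = 5.27 mm/hr.

R ≈ 5.27 mm/hr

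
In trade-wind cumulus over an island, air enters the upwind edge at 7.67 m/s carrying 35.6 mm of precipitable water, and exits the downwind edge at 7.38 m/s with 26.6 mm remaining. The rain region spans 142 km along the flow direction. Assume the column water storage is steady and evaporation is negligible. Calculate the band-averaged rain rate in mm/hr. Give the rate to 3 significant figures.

R ≈ 1.95 mm/hr

Column moisture flux per unit crosswind length is F = V × PW.
Inflow: F_in = 7.67 × 35.6 = 273.052 mm·m/s
Outflow: F_out = 7.38 × 26.6 = 196.308 mm·m/s
Steady-state rate R = (F_in − F_out)/L = (273.052 − 196.308) / 142000 m = 5.405e-04 mm/s.
R = 5.405e-04 × 3600 = 1.95 mm/hr.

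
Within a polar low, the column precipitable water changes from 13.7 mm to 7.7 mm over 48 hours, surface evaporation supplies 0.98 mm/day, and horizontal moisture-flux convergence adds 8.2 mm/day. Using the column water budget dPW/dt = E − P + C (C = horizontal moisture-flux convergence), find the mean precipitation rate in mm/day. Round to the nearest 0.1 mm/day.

dPW/dt = (7.7 − 13.7) mm / (48/24 day) = -3.000 mm/day.
P = E + C − dPW/dt = 0.98 + (8.2) − (-3.000) = 12.2 mm/day.

P ≈ 12.2 mm/day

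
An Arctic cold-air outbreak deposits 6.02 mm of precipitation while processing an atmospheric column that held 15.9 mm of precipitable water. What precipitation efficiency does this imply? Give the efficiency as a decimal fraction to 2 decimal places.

ε ≈ 0.38

ε = precipitation / PW = 6.02 / 15.9 = 0.38.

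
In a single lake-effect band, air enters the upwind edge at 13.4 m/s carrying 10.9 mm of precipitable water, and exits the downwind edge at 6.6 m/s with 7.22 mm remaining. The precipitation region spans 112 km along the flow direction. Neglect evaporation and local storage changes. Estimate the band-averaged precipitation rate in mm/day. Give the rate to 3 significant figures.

Column moisture flux per unit crosswind length is F = V × PW.
Inflow: F_in = 13.4 × 10.9 = 146.06 mm·m/s
Outflow: F_out = 6.6 × 7.22 = 47.652 mm·m/s
Steady-state rate R = (F_in − F_out)/L = (146.06 − 47.652) / 112000 m = 8.786e-04 mm/s.
R = 8.786e-04 × 3600 × 24 = 75.9 mm/day.

R ≈ 75.9 mm/day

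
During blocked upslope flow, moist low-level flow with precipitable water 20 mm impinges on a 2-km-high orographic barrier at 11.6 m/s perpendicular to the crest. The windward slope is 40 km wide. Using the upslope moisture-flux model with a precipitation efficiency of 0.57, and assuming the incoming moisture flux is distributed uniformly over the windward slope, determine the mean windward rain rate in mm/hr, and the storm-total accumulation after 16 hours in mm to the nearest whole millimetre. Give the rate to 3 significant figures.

Incoming column moisture flux per unit ridge length: F = V × PW = 11.6 × 20 = 232 mm·m/s.
Spread over the 40 km slope with efficiency ε = 0.57: R = ε·F/W = 0.57 × 232 / 40000 m = 3.306e-03 mm/s.
R = 3.306e-03 × 3600 = 11.9 mm/hr.
Over 16 h: total = 11.9 × 16 = 190.4 ≈ 190 mm.

R ≈ 11.9 mm/hr; total ≈ 190 mm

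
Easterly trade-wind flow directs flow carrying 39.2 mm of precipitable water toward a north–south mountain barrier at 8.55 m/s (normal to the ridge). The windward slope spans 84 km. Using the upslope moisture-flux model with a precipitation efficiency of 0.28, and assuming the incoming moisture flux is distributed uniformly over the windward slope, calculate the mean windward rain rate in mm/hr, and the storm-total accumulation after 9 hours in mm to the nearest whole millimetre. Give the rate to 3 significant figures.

R ≈ 4.02 mm/hr; total ≈ 36 mm

Incoming column moisture flux per unit ridge length: F = V × PW = 8.55 × 39.2 = 335.16 mm·m/s.
Spread over the 84 km slope with efficiency ε = 0.28: R = ε·F/W = 0.28 × 335.16 / 84000 m = 1.117e-03 mm/s.
R = 1.117e-03 × 3600 = 4.02 mm/hr.
Over 9 h: total = 4.02 × 9 = 36.18 ≈ 36 mm.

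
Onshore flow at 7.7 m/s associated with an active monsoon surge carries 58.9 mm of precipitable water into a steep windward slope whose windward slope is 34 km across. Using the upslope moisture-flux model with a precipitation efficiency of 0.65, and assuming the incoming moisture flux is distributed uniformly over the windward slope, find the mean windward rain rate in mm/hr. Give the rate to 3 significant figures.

Incoming column moisture flux per unit ridge length: F = V × PW = 7.7 × 58.9 = 453.53 mm·m/s.
Spread over the 34 km slope with efficiency ε = 0.65: R = ε·F/W = 0.65 × 453.53 / 34000 m = 8.670e-03 mm/s.
R = 8.670e-03 × 3600 = 31.2 mm/hr.

R ≈ 31.2 mm/hr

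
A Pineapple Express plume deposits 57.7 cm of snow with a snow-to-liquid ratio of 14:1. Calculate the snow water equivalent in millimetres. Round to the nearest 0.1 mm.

SWE = snow depth / ratio = 57.7 cm / 14 = 4.121 cm = 41.2 mm.

SWE ≈ 41.2 mm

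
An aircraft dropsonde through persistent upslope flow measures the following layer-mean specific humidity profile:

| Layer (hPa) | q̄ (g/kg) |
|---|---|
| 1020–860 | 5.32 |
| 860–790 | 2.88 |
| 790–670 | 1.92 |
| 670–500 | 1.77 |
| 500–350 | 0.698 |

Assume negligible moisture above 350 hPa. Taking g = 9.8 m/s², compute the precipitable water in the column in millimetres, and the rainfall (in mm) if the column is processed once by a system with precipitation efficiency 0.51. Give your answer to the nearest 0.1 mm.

Precipitable water is the column-integrated vapour mass per unit area: PW = (1/g) Σ q̄ Δp, with q in kg/kg and Δp in Pa (1 kg/m² of water = 1 mm).
Layer 1020–860 hPa: Δp = 160 hPa = 16000 Pa, q̄ = 0.00532 kg/kg → 0.00532 × 16000 / 9.8 = 8.69 mm
Layer 860–790 hPa: Δp = 70 hPa = 7000 Pa, q̄ = 0.00288 kg/kg → 0.00288 × 7000 / 9.8 = 2.06 mm
Layer 790–670 hPa: Δp = 120 hPa = 12000 Pa, q̄ = 0.00192 kg/kg → 0.00192 × 12000 / 9.8 = 2.35 mm
Layer 670–500 hPa: Δp = 170 hPa = 17000 Pa, q̄ = 0.00177 kg/kg → 0.00177 × 17000 / 9.8 = 3.07 mm
Layer 500–350 hPa: Δp = 150 hPa = 15000 Pa, q̄ = 0.000698 kg/kg → 0.000698 × 15000 / 9.8 = 1.07 mm
PW = 8.69 + 2.06 + 2.35 + 3.07 + 1.07 = 17.24 ≈ 17.2 mm.
Rainfall = ε × PW = 0.51 × 17.2 = 8.8 mm.

PW ≈ 17.2 mm; rainfall ≈ 8.8 mm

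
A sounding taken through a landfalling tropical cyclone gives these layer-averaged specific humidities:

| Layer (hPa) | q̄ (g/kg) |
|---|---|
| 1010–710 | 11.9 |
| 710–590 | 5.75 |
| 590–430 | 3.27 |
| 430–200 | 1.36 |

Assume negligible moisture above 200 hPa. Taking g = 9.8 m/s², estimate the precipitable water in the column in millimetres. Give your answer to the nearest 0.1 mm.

Precipitable water is the column-integrated vapour mass per unit area: PW = (1/g) Σ q̄ Δp, with q in kg/kg and Δp in Pa (1 kg/m² of water = 1 mm).
Layer 1010–710 hPa: Δp = 300 hPa = 30000 Pa, q̄ = 0.0119 kg/kg → 0.0119 × 30000 / 9.8 = 36.43 mm
Layer 710–590 hPa: Δp = 120 hPa = 12000 Pa, q̄ = 0.00575 kg/kg → 0.00575 × 12000 / 9.8 = 7.04 mm
Layer 590–430 hPa: Δp = 160 hPa = 16000 Pa, q̄ = 0.00327 kg/kg → 0.00327 × 16000 / 9.8 = 5.34 mm
Layer 430–200 hPa: Δp = 230 hPa = 23000 Pa, q̄ = 0.00136 kg/kg → 0.00136 × 23000 / 9.8 = 3.19 mm
PW = 36.43 + 7.04 + 5.34 + 3.19 = 52.00 ≈ 52.0 mm.

PW ≈ 52.0 mm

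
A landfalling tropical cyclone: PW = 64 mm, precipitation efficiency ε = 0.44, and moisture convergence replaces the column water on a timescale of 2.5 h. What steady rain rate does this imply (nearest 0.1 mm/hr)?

R ≈ 11.3 mm/hr

Each overturning extracts ε × PW = 0.44 × 64 = 28.16 mm.
Rate = ε·PW / τ = 28.16 / 2.5 h = 11.3 mm/hr.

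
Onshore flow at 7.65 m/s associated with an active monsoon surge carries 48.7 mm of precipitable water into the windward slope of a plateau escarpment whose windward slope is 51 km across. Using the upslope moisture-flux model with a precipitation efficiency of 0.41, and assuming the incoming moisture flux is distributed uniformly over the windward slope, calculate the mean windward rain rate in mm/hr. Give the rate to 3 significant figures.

Incoming column moisture flux per unit ridge length: F = V × PW = 7.65 × 48.7 = 372.555 mm·m/s.
Spread over the 51 km slope with efficiency ε = 0.41: R = ε·F/W = 0.41 × 372.555 / 51000 m = 2.995e-03 mm/s.
R = 2.995e-03 × 3600 = 10.8 mm/hr.

R ≈ 10.8 mm/hr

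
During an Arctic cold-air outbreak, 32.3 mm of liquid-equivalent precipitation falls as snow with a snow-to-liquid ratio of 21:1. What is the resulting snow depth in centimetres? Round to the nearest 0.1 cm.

snow depth ≈ 67.8 cm

Snow depth = liquid × ratio = 32.3 mm × 21 = 678.3 mm = 67.8 cm.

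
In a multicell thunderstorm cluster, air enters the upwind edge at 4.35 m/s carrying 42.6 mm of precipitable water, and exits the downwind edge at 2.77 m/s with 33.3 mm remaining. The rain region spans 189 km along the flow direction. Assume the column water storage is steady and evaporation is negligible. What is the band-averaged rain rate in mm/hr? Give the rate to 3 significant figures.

R ≈ 1.77 mm/hr

Column moisture flux per unit crosswind length is F = V × PW.
Inflow: F_in = 4.35 × 42.6 = 185.31 mm·m/s
Outflow: F_out = 2.77 × 33.3 = 92.241 mm·m/s
Steady-state rate R = (F_in − F_out)/L = (185.31 − 92.241) / 189000 m = 4.924e-04 mm/s.
R = 4.924e-04 × 3600 = 1.77 mm/hr.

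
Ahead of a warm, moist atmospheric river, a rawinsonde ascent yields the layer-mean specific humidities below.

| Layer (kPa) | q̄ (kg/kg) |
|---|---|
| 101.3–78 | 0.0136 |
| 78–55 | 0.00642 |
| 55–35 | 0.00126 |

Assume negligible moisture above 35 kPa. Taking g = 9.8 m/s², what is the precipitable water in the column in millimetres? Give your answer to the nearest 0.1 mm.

Precipitable water is the column-integrated vapour mass per unit area: PW = (1/g) Σ q̄ Δp, with q in kg/kg and Δp in Pa (1 kg/m² of water = 1 mm).
Layer 101.3–78 kPa: Δp = 233 hPa = 23300 Pa, q̄ = 0.0136 kg/kg → 0.0136 × 23300 / 9.8 = 32.33 mm
Layer 78–55 kPa: Δp = 230 hPa = 23000 Pa, q̄ = 0.00642 kg/kg → 0.00642 × 23000 / 9.8 = 15.07 mm
Layer 55–35 kPa: Δp = 200 hPa = 20000 Pa, q̄ = 0.00126 kg/kg → 0.00126 × 20000 / 9.8 = 2.57 mm
PW = 32.33 + 15.07 + 2.57 = 49.97 ≈ 50.0 mm.

PW ≈ 50.0 mm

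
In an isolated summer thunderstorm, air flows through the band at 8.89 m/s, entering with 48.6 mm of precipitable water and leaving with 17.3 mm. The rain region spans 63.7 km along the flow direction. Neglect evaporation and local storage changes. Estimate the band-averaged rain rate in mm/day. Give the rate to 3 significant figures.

R ≈ 377 mm/day

Column moisture flux per unit crosswind length is F = V × PW.
Inflow: F_in = 8.89 × 48.6 = 432.054 mm·m/s
Outflow: F_out = 8.89 × 17.3 = 153.797 mm·m/s
Steady-state rate R = (F_in − F_out)/L = (432.054 − 153.797) / 63700 m = 4.368e-03 mm/s.
R = 4.368e-03 × 3600 × 24 = 377 mm/day.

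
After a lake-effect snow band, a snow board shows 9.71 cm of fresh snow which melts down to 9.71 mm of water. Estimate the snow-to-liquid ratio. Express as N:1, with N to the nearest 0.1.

Ratio = snow depth / SWE = 97.1 mm / 9.71 mm = 10.0, i.e. 10.0:1.

ratio ≈ 10.0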